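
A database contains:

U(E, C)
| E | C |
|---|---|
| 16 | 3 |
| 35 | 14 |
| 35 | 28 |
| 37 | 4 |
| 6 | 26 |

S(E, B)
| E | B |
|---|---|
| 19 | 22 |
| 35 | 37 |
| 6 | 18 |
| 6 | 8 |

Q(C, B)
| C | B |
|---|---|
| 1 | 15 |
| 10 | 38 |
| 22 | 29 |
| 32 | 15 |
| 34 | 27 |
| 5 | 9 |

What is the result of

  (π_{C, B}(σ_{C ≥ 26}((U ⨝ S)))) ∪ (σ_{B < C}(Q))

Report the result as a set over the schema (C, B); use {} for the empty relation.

{(26, 18), (26, 8), (28, 37), (32, 15), (34, 27)}

Natural join on E: {(35, 14, 37), (35, 28, 37), (6, 26, 18), (6, 26, 8)}
Filtering on C ≥ 26 leaves {(35, 28, 37), (6, 26, 18), (6, 26, 8)}.
π_{C, B} gives {(26, 18), (26, 8), (28, 37)}.
Filtering on B < C leaves {(32, 15), (34, 27)}.
Taking the union: {(26, 18), (26, 8), (28, 37), (32, 15), (34, 27)}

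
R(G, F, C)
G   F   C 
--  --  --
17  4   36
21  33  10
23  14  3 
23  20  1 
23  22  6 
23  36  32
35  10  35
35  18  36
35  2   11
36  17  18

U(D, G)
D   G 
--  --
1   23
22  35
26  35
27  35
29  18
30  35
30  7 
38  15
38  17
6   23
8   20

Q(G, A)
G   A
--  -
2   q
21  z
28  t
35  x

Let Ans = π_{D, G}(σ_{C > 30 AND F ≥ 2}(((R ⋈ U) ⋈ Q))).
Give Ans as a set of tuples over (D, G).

{(22, 35), (26, 35), (27, 35), (30, 35)}

Joining R and U on G yields {(17, 4, 36, 38), (23, 14, 3, 1), (23, 14, 3, 6), (23, 20, 1, 1), (23, 20, 1, 6), (23, 22, 6, 1), (23, 22, 6, 6), (23, 36, 32, 1), (23, 36, 32, 6), (35, 10, 35, 22), (35, 10, 35, 26), (35, 10, 35, 27), (35, 10, 35, 30), (35, 18, 36, 22), (35, 18, 36, 26), (35, 18, 36, 27), (35, 18, 36, 30), (35, 2, 11, 22), (35, 2, 11, 26), (35, 2, 11, 27), (35, 2, 11, 30)}.
Joining (R ⋈ U) and Q on G yields {(35, 10, 35, 22, x), (35, 10, 35, 26, x), (35, 10, 35, 27, x), (35, 10, 35, 30, x), (35, 18, 36, 22, x), (35, 18, 36, 26, x), (35, 18, 36, 27, x), (35, 18, 36, 30, x), (35, 2, 11, 22, x), (35, 2, 11, 26, x), (35, 2, 11, 27, x), (35, 2, 11, 30, x)}.
σ[C > 30 AND F ≥ 2]: keep tuples satisfying C > 30 AND F ≥ 2 → {(35, 10, 35, 22, x), (35, 10, 35, 26, x), (35, 10, 35, 27, x), (35, 10, 35, 30, x), (35, 18, 36, 22, x), (35, 18, 36, 26, x), (35, 18, 36, 27, x), (35, 18, 36, 30, x)}
π[D, G]: project onto (D, G) (4 duplicate(s) eliminated) → {(22, 35), (26, 35), (27, 35), (30, 35)}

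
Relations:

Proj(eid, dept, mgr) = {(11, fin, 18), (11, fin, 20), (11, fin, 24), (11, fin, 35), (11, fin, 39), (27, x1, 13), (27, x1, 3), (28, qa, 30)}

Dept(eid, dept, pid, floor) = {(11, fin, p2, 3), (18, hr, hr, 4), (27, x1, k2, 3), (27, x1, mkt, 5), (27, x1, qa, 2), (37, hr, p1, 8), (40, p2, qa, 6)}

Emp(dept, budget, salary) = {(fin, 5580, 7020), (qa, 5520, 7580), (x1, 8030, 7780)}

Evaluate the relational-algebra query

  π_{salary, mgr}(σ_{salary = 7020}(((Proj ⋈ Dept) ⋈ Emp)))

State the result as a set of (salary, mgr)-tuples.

{(7020, 18), (7020, 20), (7020, 24), (7020, 35), (7020, 39)}

Proj ⋈ Dept (natural join on eid, dept): {(11, fin, 18, p2, 3), (11, fin, 20, p2, 3), (11, fin, 24, p2, 3), (11, fin, 35, p2, 3), (11, fin, 39, p2, 3), (27, x1, 13, k2, 3), (27, x1, 13, mkt, 5), (27, x1, 13, qa, 2), (27, x1, 3, k2, 3), (27, x1, 3, mkt, 5), (27, x1, 3, qa, 2)}
(Proj ⋈ Dept) ⋈ Emp (natural join on dept): {(11, fin, 18, p2, 3, 5580, 7020), (11, fin, 20, p2, 3, 5580, 7020), (11, fin, 24, p2, 3, 5580, 7020), (11, fin, 35, p2, 3, 5580, 7020), (11, fin, 39, p2, 3, 5580, 7020), (27, x1, 13, k2, 3, 8030, 7780), (27, x1, 13, mkt, 5, 8030, 7780), (27, x1, 13, qa, 2, 8030, 7780), (27, x1, 3, k2, 3, 8030, 7780), (27, x1, 3, mkt, 5, 8030, 7780), (27, x1, 3, qa, 2, 8030, 7780)}
σ[salary = 7020]: keep tuples satisfying salary = 7020 → {(11, fin, 18, p2, 3, 5580, 7020), (11, fin, 20, p2, 3, 5580, 7020), (11, fin, 24, p2, 3, 5580, 7020), (11, fin, 35, p2, 3, 5580, 7020), (11, fin, 39, p2, 3, 5580, 7020)}
π_{salary, mgr} gives {(7020, 18), (7020, 20), (7020, 24), (7020, 35), (7020, 39)}.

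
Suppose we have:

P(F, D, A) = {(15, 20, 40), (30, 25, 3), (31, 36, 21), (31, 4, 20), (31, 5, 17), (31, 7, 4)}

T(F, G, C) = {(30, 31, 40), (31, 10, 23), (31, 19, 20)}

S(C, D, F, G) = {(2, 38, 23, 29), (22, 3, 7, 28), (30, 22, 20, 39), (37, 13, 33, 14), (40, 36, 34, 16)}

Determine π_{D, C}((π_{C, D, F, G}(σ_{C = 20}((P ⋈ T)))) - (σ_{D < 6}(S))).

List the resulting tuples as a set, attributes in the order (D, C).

{(36, 20), (4, 20), (5, 20), (7, 20)}

Joining P and T on F yields {(30, 25, 3, 31, 40), (31, 36, 21, 10, 23), (31, 36, 21, 19, 20), (31, 4, 20, 10, 23), (31, 4, 20, 19, 20), (31, 5, 17, 10, 23), (31, 5, 17, 19, 20), (31, 7, 4, 10, 23), (31, 7, 4, 19, 20)}.
Selection C = 20: {(31, 36, 21, 19, 20), (31, 4, 20, 19, 20), (31, 5, 17, 19, 20), (31, 7, 4, 19, 20)}
Keep only column(s) C, D, F, G: {(20, 36, 31, 19), (20, 4, 31, 19), (20, 5, 31, 19), (20, 7, 31, 19)}
Selection D < 6: {(22, 3, 7, 28)}
Set difference of the two operands is {(20, 36, 31, 19), (20, 4, 31, 19), (20, 5, 31, 19), (20, 7, 31, 19)}.
Keep only column(s) D, C: {(36, 20), (4, 20), (5, 20), (7, 20)}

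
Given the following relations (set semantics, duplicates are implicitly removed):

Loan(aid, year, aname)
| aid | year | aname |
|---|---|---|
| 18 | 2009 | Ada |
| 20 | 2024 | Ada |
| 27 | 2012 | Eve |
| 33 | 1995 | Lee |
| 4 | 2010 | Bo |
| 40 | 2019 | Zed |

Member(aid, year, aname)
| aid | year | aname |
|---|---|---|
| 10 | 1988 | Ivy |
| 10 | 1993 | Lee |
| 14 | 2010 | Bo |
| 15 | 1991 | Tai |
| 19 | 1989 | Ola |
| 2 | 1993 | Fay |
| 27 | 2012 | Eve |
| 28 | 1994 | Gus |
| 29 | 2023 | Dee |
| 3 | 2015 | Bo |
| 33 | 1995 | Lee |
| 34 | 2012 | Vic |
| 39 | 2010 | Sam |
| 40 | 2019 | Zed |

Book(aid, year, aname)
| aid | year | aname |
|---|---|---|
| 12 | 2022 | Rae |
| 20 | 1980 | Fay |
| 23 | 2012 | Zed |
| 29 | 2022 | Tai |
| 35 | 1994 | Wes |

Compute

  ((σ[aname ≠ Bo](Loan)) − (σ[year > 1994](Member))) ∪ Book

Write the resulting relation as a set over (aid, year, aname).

{(12, 2022, Rae), (18, 2009, Ada), (20, 1980, Fay), (20, 2024, Ada), (23, 2012, Zed), (29, 2022, Tai), (35, 1994, Wes)}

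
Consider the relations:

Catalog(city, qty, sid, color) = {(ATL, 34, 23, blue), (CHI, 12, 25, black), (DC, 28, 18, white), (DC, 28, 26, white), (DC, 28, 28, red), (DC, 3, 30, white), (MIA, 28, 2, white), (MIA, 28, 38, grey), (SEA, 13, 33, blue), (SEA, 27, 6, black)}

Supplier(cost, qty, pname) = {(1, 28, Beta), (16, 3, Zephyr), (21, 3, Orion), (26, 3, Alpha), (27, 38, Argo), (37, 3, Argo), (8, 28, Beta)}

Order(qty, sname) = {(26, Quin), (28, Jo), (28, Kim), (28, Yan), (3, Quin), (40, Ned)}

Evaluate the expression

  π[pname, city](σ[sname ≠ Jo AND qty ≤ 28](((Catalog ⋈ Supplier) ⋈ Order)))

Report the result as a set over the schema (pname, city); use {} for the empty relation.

{(Alpha, DC), (Argo, DC), (Beta, DC), (Beta, MIA), (Orion, DC), (Zephyr, DC)}

Catalog ⋈ Supplier (natural join on qty): {(DC, 28, 18, white, 1, Beta), (DC, 28, 18, white, 8, Beta), (DC, 28, 26, white, 1, Beta), (DC, 28, 26, white, 8, Beta), (DC, 28, 28, red, 1, Beta), (DC, 28, 28, red, 8, Beta), (DC, 3, 30, white, 16, Zephyr), (DC, 3, 30, white, 21, Orion), (DC, 3, 30, white, 26, Alpha), (DC, 3, 30, white, 37, Argo), (MIA, 28, 2, white, 1, Beta), (MIA, 28, 2, white, 8, Beta), (MIA, 28, 38, grey, 1, Beta), (MIA, 28, 38, grey, 8, Beta)}
(Catalog ⋈ Supplier) ⋈ Order (natural join on qty): {(DC, 28, 18, white, 1, Beta, Jo), (DC, 28, 18, white, 1, Beta, Kim), (DC, 28, 18, white, 1, Beta, Yan), (DC, 28, 18, white, 8, Beta, Jo), (DC, 28, 18, white, 8, Beta, Kim), (DC, 28, 18, white, 8, Beta, Yan), (DC, 28, 26, white, 1, Beta, Jo), (DC, 28, 26, white, 1, Beta, Kim), (DC, 28, 26, white, 1, Beta, Yan), (DC, 28, 26, white, 8, Beta, Jo), (DC, 28, 26, white, 8, Beta, Kim), (DC, 28, 26, white, 8, Beta, Yan), (DC, 28, 28, red, 1, Beta, Jo), (DC, 28, 28, red, 1, Beta, Kim), (DC, 28, 28, red, 1, Beta, Yan), (DC, 28, 28, red, 8, Beta, Jo), (DC, 28, 28, red, 8, Beta, Kim), (DC, 28, 28, red, 8, Beta, Yan), (DC, 3, 30, white, 16, Zephyr, Quin), (DC, 3, 30, white, 21, Orion, Quin), (DC, 3, 30, white, 26, Alpha, Quin), (DC, 3, 30, white, 37, Argo, Quin), (MIA, 28, 2, white, 1, Beta, Jo), (MIA, 28, 2, white, 1, Beta, Kim), (MIA, 28, 2, white, 1, Beta, Yan), (MIA, 28, 2, white, 8, Beta, Jo), (MIA, 28, 2, white, 8, Beta, Kim), (MIA, 28, 2, white, 8, Beta, Yan), (MIA, 28, 38, grey, 1, Beta, Jo), (MIA, 28, 38, grey, 1, Beta, Kim), (MIA, 28, 38, grey, 1, Beta, Yan), (MIA, 28, 38, grey, 8, Beta, Jo), (MIA, 28, 38, grey, 8, Beta, Kim), (MIA, 28, 38, grey, 8, Beta, Yan)}
Selection sname ≠ Jo AND qty ≤ 28: {(DC, 28, 18, white, 1, Beta, Kim), (DC, 28, 18, white, 1, Beta, Yan), (DC, 28, 18, white, 8, Beta, Kim), (DC, 28, 18, white, 8, Beta, Yan), (DC, 28, 26, white, 1, Beta, Kim), (DC, 28, 26, white, 1, Beta, Yan), (DC, 28, 26, white, 8, Beta, Kim), (DC, 28, 26, white, 8, Beta, Yan), (DC, 28, 28, red, 1, Beta, Kim), (DC, 28, 28, red, 1, Beta, Yan), (DC, 28, 28, red, 8, Beta, Kim), (DC, 28, 28, red, 8, Beta, Yan), (DC, 3, 30, white, 16, Zephyr, Quin), (DC, 3, 30, white, 21, Orion, Quin), (DC, 3, 30, white, 26, Alpha, Quin), (DC, 3, 30, white, 37, Argo, Quin), (MIA, 28, 2, white, 1, Beta, Kim), (MIA, 28, 2, white, 1, Beta, Yan), (MIA, 28, 2, white, 8, Beta, Kim), (MIA, 28, 2, white, 8, Beta, Yan), (MIA, 28, 38, grey, 1, Beta, Kim), (MIA, 28, 38, grey, 1, Beta, Yan), (MIA, 28, 38, grey, 8, Beta, Kim), (MIA, 28, 38, grey, 8, Beta, Yan)}
π_{pname, city} gives {(Alpha, DC), (Argo, DC), (Beta, DC), (Beta, MIA), (Orion, DC), (Zephyr, DC)} (18 duplicate(s) eliminated).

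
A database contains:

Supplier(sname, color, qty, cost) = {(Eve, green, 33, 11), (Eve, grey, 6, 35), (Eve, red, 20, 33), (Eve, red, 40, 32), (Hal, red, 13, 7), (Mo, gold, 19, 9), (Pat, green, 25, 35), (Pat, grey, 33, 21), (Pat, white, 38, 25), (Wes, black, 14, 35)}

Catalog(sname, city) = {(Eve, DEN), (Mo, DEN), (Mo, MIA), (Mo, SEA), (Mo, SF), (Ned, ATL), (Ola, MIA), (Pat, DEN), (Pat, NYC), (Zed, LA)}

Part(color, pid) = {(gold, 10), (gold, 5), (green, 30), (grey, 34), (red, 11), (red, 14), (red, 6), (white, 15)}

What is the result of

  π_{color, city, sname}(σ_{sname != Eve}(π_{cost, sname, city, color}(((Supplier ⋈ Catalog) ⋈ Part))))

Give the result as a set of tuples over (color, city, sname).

{(gold, DEN, Mo), (gold, MIA, Mo), (gold, SEA, Mo), (gold, SF, Mo), (green, DEN, Pat), (green, NYC, Pat), (grey, DEN, Pat), (grey, NYC, Pat), (white, DEN, Pat), (white, NYC, Pat)}

Joining Supplier and Catalog on sname yields {(Eve, green, 33, 11, DEN), (Eve, grey, 6, 35, DEN), (Eve, red, 20, 33, DEN), (Eve, red, 40, 32, DEN), (Mo, gold, 19, 9, DEN), (Mo, gold, 19, 9, MIA), (Mo, gold, 19, 9, SEA), (Mo, gold, 19, 9, SF), (Pat, green, 25, 35, DEN), (Pat, green, 25, 35, NYC), (Pat, grey, 33, 21, DEN), (Pat, grey, 33, 21, NYC), (Pat, white, 38, 25, DEN), (Pat, white, 38, 25, NYC)}.
Joining (Supplier ⋈ Catalog) and Part on color yields {(Eve, green, 33, 11, DEN, 30), (Eve, grey, 6, 35, DEN, 34), (Eve, red, 20, 33, DEN, 11), (Eve, red, 20, 33, DEN, 14), (Eve, red, 20, 33, DEN, 6), (Eve, red, 40, 32, DEN, 11), (Eve, red, 40, 32, DEN, 14), (Eve, red, 40, 32, DEN, 6), (Mo, gold, 19, 9, DEN, 10), (Mo, gold, 19, 9, DEN, 5), (Mo, gold, 19, 9, MIA, 10), (Mo, gold, 19, 9, MIA, 5), (Mo, gold, 19, 9, SEA, 10), (Mo, gold, 19, 9, SEA, 5), (Mo, gold, 19, 9, SF, 10), (Mo, gold, 19, 9, SF, 5), (Pat, green, 25, 35, DEN, 30), (Pat, green, 25, 35, NYC, 30), (Pat, grey, 33, 21, DEN, 34), (Pat, grey, 33, 21, NYC, 34), (Pat, white, 38, 25, DEN, 15), (Pat, white, 38, 25, NYC, 15)}.
Keep only column(s) cost, sname, city, color (8 duplicate(s) eliminated): {(11, Eve, DEN, green), (21, Pat, DEN, grey), (21, Pat, NYC, grey), (25, Pat, DEN, white), (25, Pat, NYC, white), (32, Eve, DEN, red), (33, Eve, DEN, red), (35, Eve, DEN, grey), (35, Pat, DEN, green), (35, Pat, NYC, green), (9, Mo, DEN, gold), (9, Mo, MIA, gold), (9, Mo, SEA, gold), (9, Mo, SF, gold)}
Filtering on sname != Eve leaves {(21, Pat, DEN, grey), (21, Pat, NYC, grey), (25, Pat, DEN, white), (25, Pat, NYC, white), (35, Pat, DEN, green), (35, Pat, NYC, green), (9, Mo, DEN, gold), (9, Mo, MIA, gold), (9, Mo, SEA, gold), (9, Mo, SF, gold)}.
Keep only column(s) color, city, sname: {(gold, DEN, Mo), (gold, MIA, Mo), (gold, SEA, Mo), (gold, SF, Mo), (green, DEN, Pat), (green, NYC, Pat), (grey, DEN, Pat), (grey, NYC, Pat), (white, DEN, Pat), (white, NYC, Pat)}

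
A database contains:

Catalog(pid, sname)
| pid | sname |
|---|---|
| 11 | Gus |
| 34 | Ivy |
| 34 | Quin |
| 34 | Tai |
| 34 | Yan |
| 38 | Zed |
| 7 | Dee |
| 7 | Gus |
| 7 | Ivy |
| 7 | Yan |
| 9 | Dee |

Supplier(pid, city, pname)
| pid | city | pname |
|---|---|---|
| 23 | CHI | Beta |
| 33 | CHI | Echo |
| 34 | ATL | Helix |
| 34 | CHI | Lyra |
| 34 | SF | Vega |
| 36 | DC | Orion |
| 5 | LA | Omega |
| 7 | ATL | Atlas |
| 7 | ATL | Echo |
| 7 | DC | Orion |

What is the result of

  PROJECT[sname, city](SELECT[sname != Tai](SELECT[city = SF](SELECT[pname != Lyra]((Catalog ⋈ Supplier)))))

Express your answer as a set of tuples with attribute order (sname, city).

Catalog ⋈ Supplier (natural join on pid): {(34, Ivy, ATL, Helix), (34, Ivy, CHI, Lyra), (34, Ivy, SF, Vega), (34, Quin, ATL, Helix), (34, Quin, CHI, Lyra), (34, Quin, SF, Vega), (34, Tai, ATL, Helix), (34, Tai, CHI, Lyra), (34, Tai, SF, Vega), (34, Yan, ATL, Helix), (34, Yan, CHI, Lyra), (34, Yan, SF, Vega), (7, Dee, ATL, Atlas), (7, Dee, ATL, Echo), (7, Dee, DC, Orion), (7, Gus, ATL, Atlas), (7, Gus, ATL, Echo), (7, Gus, DC, Orion), (7, Ivy, ATL, Atlas), (7, Ivy, ATL, Echo), (7, Ivy, DC, Orion), (7, Yan, ATL, Atlas), (7, Yan, ATL, Echo), (7, Yan, DC, Orion)}
Selection pname != Lyra: {(34, Ivy, ATL, Helix), (34, Ivy, SF, Vega), (34, Quin, ATL, Helix), (34, Quin, SF, Vega), (34, Tai, ATL, Helix), (34, Tai, SF, Vega), (34, Yan, ATL, Helix), (34, Yan, SF, Vega), (7, Dee, ATL, Atlas), (7, Dee, ATL, Echo), (7, Dee, DC, Orion), (7, Gus, ATL, Atlas), (7, Gus, ATL, Echo), (7, Gus, DC, Orion), (7, Ivy, ATL, Atlas), (7, Ivy, ATL, Echo), (7, Ivy, DC, Orion), (7, Yan, ATL, Atlas), (7, Yan, ATL, Echo), (7, Yan, DC, Orion)}
Selection city = SF: {(34, Ivy, SF, Vega), (34, Quin, SF, Vega), (34, Tai, SF, Vega), (34, Yan, SF, Vega)}
Selection sname != Tai: {(34, Ivy, SF, Vega), (34, Quin, SF, Vega), (34, Yan, SF, Vega)}
Projecting to sname, city: {(Ivy, SF), (Quin, SF), (Yan, SF)}

{(Ivy, SF), (Quin, SF), (Yan, SF)}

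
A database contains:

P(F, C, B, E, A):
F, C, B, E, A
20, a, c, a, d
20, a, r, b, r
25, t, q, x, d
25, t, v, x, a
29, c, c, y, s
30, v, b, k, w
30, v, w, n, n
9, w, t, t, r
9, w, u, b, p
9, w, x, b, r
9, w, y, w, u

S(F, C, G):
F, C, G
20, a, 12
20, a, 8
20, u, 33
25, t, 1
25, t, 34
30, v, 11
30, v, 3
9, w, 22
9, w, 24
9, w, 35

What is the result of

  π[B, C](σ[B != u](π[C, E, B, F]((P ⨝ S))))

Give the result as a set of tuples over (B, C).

Joining P and S on F, C yields {(20, a, c, a, d, 12), (20, a, c, a, d, 8), (20, a, r, b, r, 12), (20, a, r, b, r, 8), (25, t, q, x, d, 1), (25, t, q, x, d, 34), (25, t, v, x, a, 1), (25, t, v, x, a, 34), (30, v, b, k, w, 11), (30, v, b, k, w, 3), (30, v, w, n, n, 11), (30, v, w, n, n, 3), (9, w, t, t, r, 22), (9, w, t, t, r, 24), (9, w, t, t, r, 35), (9, w, u, b, p, 22), (9, w, u, b, p, 24), (9, w, u, b, p, 35), (9, w, x, b, r, 22), (9, w, x, b, r, 24), (9, w, x, b, r, 35), (9, w, y, w, u, 22), (9, w, y, w, u, 24), (9, w, y, w, u, 35)}.
π[C, E, B, F]: project onto (C, E, B, F) (14 duplicate(s) eliminated) → {(a, a, c, 20), (a, b, r, 20), (t, x, q, 25), (t, x, v, 25), (v, k, b, 30), (v, n, w, 30), (w, b, u, 9), (w, b, x, 9), (w, t, t, 9), (w, w, y, 9)}
σ[B != u]: keep tuples satisfying B != u → {(a, a, c, 20), (a, b, r, 20), (t, x, q, 25), (t, x, v, 25), (v, k, b, 30), (v, n, w, 30), (w, b, x, 9), (w, t, t, 9), (w, w, y, 9)}
π[B, C]: project onto (B, C) → {(b, v), (c, a), (q, t), (r, a), (t, w), (v, t), (w, v), (x, w), (y, w)}

{(b, v), (c, a), (q, t), (r, a), (t, w), (v, t), (w, v), (x, w), (y, w)}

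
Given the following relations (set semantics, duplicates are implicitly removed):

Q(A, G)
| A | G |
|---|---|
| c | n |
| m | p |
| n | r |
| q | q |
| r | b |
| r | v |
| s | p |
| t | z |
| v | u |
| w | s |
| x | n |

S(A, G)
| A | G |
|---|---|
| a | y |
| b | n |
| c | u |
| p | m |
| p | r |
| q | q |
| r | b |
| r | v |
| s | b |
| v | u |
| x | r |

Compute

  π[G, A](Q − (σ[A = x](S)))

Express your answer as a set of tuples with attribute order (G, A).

{(b, r), (n, c), (n, x), (p, m), (p, s), (q, q), (r, n), (s, w), (u, v), (v, r), (z, t)}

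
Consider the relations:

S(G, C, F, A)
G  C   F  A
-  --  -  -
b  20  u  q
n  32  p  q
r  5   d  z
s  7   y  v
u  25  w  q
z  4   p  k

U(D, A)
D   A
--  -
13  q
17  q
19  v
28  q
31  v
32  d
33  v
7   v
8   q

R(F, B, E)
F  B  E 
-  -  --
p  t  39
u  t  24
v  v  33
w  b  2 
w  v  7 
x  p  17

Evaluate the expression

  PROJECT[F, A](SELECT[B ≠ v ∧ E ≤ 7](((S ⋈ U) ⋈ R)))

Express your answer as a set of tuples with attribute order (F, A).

{(w, q)}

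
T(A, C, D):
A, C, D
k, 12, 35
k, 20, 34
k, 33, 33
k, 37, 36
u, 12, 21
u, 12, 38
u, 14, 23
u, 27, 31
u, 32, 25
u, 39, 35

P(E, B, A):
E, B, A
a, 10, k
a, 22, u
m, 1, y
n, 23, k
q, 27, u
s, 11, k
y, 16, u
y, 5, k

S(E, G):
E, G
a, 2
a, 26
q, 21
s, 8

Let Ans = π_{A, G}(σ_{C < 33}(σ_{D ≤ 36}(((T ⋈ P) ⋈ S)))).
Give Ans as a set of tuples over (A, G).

{(k, 2), (k, 26), (k, 8), (u, 2), (u, 21), (u, 26)}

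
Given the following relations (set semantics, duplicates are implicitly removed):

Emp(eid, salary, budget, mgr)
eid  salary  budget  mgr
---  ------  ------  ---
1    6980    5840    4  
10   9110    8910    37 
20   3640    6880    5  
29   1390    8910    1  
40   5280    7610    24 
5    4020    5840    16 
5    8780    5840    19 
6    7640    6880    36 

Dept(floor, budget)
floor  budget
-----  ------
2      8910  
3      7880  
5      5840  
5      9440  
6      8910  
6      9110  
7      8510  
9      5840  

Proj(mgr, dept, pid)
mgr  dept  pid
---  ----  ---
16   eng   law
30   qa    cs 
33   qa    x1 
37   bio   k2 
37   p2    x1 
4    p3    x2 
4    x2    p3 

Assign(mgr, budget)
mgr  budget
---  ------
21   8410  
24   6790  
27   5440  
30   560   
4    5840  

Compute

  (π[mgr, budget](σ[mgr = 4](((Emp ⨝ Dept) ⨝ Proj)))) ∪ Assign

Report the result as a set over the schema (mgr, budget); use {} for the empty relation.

Natural join on budget: {(1, 6980, 5840, 4, 5), (1, 6980, 5840, 4, 9), (10, 9110, 8910, 37, 2), (10, 9110, 8910, 37, 6), (29, 1390, 8910, 1, 2), (29, 1390, 8910, 1, 6), (5, 4020, 5840, 16, 5), (5, 4020, 5840, 16, 9), (5, 8780, 5840, 19, 5), (5, 8780, 5840, 19, 9)}
Natural join on mgr: {(1, 6980, 5840, 4, 5, p3, x2), (1, 6980, 5840, 4, 5, x2, p3), (1, 6980, 5840, 4, 9, p3, x2), (1, 6980, 5840, 4, 9, x2, p3), (10, 9110, 8910, 37, 2, bio, k2), (10, 9110, 8910, 37, 2, p2, x1), (10, 9110, 8910, 37, 6, bio, k2), (10, 9110, 8910, 37, 6, p2, x1), (5, 4020, 5840, 16, 5, eng, law), (5, 4020, 5840, 16, 9, eng, law)}
σ[mgr = 4]: keep tuples satisfying mgr = 4 → {(1, 6980, 5840, 4, 5, p3, x2), (1, 6980, 5840, 4, 5, x2, p3), (1, 6980, 5840, 4, 9, p3, x2), (1, 6980, 5840, 4, 9, x2, p3)}
Keep only column(s) mgr, budget (3 duplicate(s) eliminated): {(4, 5840)}
Union: {(4, 5840)} with {(21, 8410), (24, 6790), (27, 5440), (30, 560), (4, 5840)} → {(21, 8410), (24, 6790), (27, 5440), (30, 560), (4, 5840)}

{(21, 8410), (24, 6790), (27, 5440), (30, 560), (4, 5840)}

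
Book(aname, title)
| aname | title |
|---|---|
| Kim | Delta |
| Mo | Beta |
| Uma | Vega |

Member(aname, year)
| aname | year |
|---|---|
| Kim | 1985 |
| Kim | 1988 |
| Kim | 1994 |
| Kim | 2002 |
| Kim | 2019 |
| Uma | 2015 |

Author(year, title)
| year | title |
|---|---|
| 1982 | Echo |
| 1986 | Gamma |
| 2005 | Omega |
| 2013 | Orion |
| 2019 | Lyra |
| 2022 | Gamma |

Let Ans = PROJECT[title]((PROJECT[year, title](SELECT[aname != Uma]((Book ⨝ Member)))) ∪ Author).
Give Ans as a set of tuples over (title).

{Delta, Echo, Gamma, Lyra, Omega, Orion}

Natural join on aname: {(Kim, Delta, 1985), (Kim, Delta, 1988), (Kim, Delta, 1994), (Kim, Delta, 2002), (Kim, Delta, 2019), (Uma, Vega, 2015)}
Apply σ_{aname != Uma}; surviving tuples: {(Kim, Delta, 1985), (Kim, Delta, 1988), (Kim, Delta, 1994), (Kim, Delta, 2002), (Kim, Delta, 2019)}
π[year, title]: project onto (year, title) → {(1985, Delta), (1988, Delta), (1994, Delta), (2002, Delta), (2019, Delta)}
Taking the union: {(1982, Echo), (1985, Delta), (1986, Gamma), (1988, Delta), (1994, Delta), (2002, Delta), (2005, Omega), (2013, Orion), (2019, Delta), (2019, Lyra), (2022, Gamma)}
π[title]: project onto (title) (5 duplicate(s) eliminated) → {Delta, Echo, Gamma, Lyra, Omega, Orion}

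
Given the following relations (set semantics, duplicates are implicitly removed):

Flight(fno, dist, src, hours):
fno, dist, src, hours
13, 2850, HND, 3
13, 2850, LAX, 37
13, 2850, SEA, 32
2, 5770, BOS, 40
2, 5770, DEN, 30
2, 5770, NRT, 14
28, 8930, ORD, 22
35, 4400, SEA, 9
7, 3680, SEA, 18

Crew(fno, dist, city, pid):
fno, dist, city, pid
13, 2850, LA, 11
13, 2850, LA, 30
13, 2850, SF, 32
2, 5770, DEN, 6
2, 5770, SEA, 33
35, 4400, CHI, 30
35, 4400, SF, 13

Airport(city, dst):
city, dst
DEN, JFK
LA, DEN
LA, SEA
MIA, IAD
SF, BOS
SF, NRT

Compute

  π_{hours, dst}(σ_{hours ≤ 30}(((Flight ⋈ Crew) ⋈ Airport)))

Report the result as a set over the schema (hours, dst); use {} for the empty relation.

Joining Flight and Crew on fno, dist yields {(13, 2850, HND, 3, LA, 11), (13, 2850, HND, 3, LA, 30), (13, 2850, HND, 3, SF, 32), (13, 2850, LAX, 37, LA, 11), (13, 2850, LAX, 37, LA, 30), (13, 2850, LAX, 37, SF, 32), (13, 2850, SEA, 32, LA, 11), (13, 2850, SEA, 32, LA, 30), (13, 2850, SEA, 32, SF, 32), (2, 5770, BOS, 40, DEN, 6), (2, 5770, BOS, 40, SEA, 33), (2, 5770, DEN, 30, DEN, 6), (2, 5770, DEN, 30, SEA, 33), (2, 5770, NRT, 14, DEN, 6), (2, 5770, NRT, 14, SEA, 33), (35, 4400, SEA, 9, CHI, 30), (35, 4400, SEA, 9, SF, 13)}.
Joining (Flight ⋈ Crew) and Airport on city yields {(13, 2850, HND, 3, LA, 11, DEN), (13, 2850, HND, 3, LA, 11, SEA), (13, 2850, HND, 3, LA, 30, DEN), (13, 2850, HND, 3, LA, 30, SEA), (13, 2850, HND, 3, SF, 32, BOS), (13, 2850, HND, 3, SF, 32, NRT), (13, 2850, LAX, 37, LA, 11, DEN), (13, 2850, LAX, 37, LA, 11, SEA), (13, 2850, LAX, 37, LA, 30, DEN), (13, 2850, LAX, 37, LA, 30, SEA), (13, 2850, LAX, 37, SF, 32, BOS), (13, 2850, LAX, 37, SF, 32, NRT), (13, 2850, SEA, 32, LA, 11, DEN), (13, 2850, SEA, 32, LA, 11, SEA), (13, 2850, SEA, 32, LA, 30, DEN), (13, 2850, SEA, 32, LA, 30, SEA), (13, 2850, SEA, 32, SF, 32, BOS), (13, 2850, SEA, 32, SF, 32, NRT), (2, 5770, BOS, 40, DEN, 6, JFK), (2, 5770, DEN, 30, DEN, 6, JFK), (2, 5770, NRT, 14, DEN, 6, JFK), (35, 4400, SEA, 9, SF, 13, BOS), (35, 4400, SEA, 9, SF, 13, NRT)}.
σ[hours ≤ 30]: keep tuples satisfying hours ≤ 30 → {(13, 2850, HND, 3, LA, 11, DEN), (13, 2850, HND, 3, LA, 11, SEA), (13, 2850, HND, 3, LA, 30, DEN), (13, 2850, HND, 3, LA, 30, SEA), (13, 2850, HND, 3, SF, 32, BOS), (13, 2850, HND, 3, SF, 32, NRT), (2, 5770, DEN, 30, DEN, 6, JFK), (2, 5770, NRT, 14, DEN, 6, JFK), (35, 4400, SEA, 9, SF, 13, BOS), (35, 4400, SEA, 9, SF, 13, NRT)}
π_{hours, dst} gives {(14, JFK), (3, BOS), (3, DEN), (3, NRT), (3, SEA), (30, JFK), (9, BOS), (9, NRT)} (2 duplicate(s) eliminated).

{(14, JFK), (3, BOS), (3, DEN), (3, NRT), (3, SEA), (30, JFK), (9, BOS), (9, NRT)}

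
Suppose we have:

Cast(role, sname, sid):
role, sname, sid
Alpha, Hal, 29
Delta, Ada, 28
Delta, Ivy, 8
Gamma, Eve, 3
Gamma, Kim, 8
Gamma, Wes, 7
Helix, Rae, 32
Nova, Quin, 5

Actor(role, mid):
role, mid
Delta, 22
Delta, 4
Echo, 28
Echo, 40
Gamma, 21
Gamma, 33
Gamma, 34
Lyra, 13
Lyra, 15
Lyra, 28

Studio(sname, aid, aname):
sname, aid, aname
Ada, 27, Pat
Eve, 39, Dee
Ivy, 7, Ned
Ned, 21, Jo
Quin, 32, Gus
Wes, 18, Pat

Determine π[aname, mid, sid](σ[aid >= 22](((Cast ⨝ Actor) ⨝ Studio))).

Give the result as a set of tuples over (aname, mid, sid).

{(Dee, 21, 3), (Dee, 33, 3), (Dee, 34, 3), (Pat, 22, 28), (Pat, 4, 28)}

Natural join on role: {(Delta, Ada, 28, 22), (Delta, Ada, 28, 4), (Delta, Ivy, 8, 22), (Delta, Ivy, 8, 4), (Gamma, Eve, 3, 21), (Gamma, Eve, 3, 33), (Gamma, Eve, 3, 34), (Gamma, Kim, 8, 21), (Gamma, Kim, 8, 33), (Gamma, Kim, 8, 34), (Gamma, Wes, 7, 21), (Gamma, Wes, 7, 33), (Gamma, Wes, 7, 34)}
Natural join on sname: {(Delta, Ada, 28, 22, 27, Pat), (Delta, Ada, 28, 4, 27, Pat), (Delta, Ivy, 8, 22, 7, Ned), (Delta, Ivy, 8, 4, 7, Ned), (Gamma, Eve, 3, 21, 39, Dee), (Gamma, Eve, 3, 33, 39, Dee), (Gamma, Eve, 3, 34, 39, Dee), (Gamma, Wes, 7, 21, 18, Pat), (Gamma, Wes, 7, 33, 18, Pat), (Gamma, Wes, 7, 34, 18, Pat)}
Filtering on aid >= 22 leaves {(Delta, Ada, 28, 22, 27, Pat), (Delta, Ada, 28, 4, 27, Pat), (Gamma, Eve, 3, 21, 39, Dee), (Gamma, Eve, 3, 33, 39, Dee), (Gamma, Eve, 3, 34, 39, Dee)}.
π_{aname, mid, sid} gives {(Dee, 21, 3), (Dee, 33, 3), (Dee, 34, 3), (Pat, 22, 28), (Pat, 4, 28)}.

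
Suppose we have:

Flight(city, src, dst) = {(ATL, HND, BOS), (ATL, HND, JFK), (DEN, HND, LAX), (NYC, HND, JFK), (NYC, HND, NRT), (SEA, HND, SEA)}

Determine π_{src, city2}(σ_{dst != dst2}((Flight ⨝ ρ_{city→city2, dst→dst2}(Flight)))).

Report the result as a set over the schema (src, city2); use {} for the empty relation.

{(HND, ATL), (HND, DEN), (HND, NYC), (HND, SEA)}

ρ[city→city2, dst→dst2]: schema becomes (city2, src, dst2); tuples unchanged.
Flight ⋈ ρ_{city→city2, dst→dst2}(Flight) (natural join on src): {(ATL, HND, BOS, ATL, BOS), (ATL, HND, BOS, ATL, JFK), (ATL, HND, BOS, DEN, LAX), (ATL, HND, BOS, NYC, JFK), (ATL, HND, BOS, NYC, NRT), (ATL, HND, BOS, SEA, SEA), (ATL, HND, JFK, ATL, BOS), (ATL, HND, JFK, ATL, JFK), (ATL, HND, JFK, DEN, LAX), (ATL, HND, JFK, NYC, JFK), (ATL, HND, JFK, NYC, NRT), (ATL, HND, JFK, SEA, SEA), (DEN, HND, LAX, ATL, BOS), (DEN, HND, LAX, ATL, JFK), (DEN, HND, LAX, DEN, LAX), (DEN, HND, LAX, NYC, JFK), (DEN, HND, LAX, NYC, NRT), (DEN, HND, LAX, SEA, SEA), (NYC, HND, JFK, ATL, BOS), (NYC, HND, JFK, ATL, JFK), (NYC, HND, JFK, DEN, LAX), (NYC, HND, JFK, NYC, JFK), (NYC, HND, JFK, NYC, NRT), (NYC, HND, JFK, SEA, SEA), (NYC, HND, NRT, ATL, BOS), (NYC, HND, NRT, ATL, JFK), (NYC, HND, NRT, DEN, LAX), (NYC, HND, NRT, NYC, JFK), (NYC, HND, NRT, NYC, NRT), (NYC, HND, NRT, SEA, SEA), (SEA, HND, SEA, ATL, BOS), (SEA, HND, SEA, ATL, JFK), (SEA, HND, SEA, DEN, LAX), (SEA, HND, SEA, NYC, JFK), (SEA, HND, SEA, NYC, NRT), (SEA, HND, SEA, SEA, SEA)}
Selection dst != dst2: {(ATL, HND, BOS, ATL, JFK), (ATL, HND, BOS, DEN, LAX), (ATL, HND, BOS, NYC, JFK), (ATL, HND, BOS, NYC, NRT), (ATL, HND, BOS, SEA, SEA), (ATL, HND, JFK, ATL, BOS), (ATL, HND, JFK, DEN, LAX), (ATL, HND, JFK, NYC, NRT), (ATL, HND, JFK, SEA, SEA), (DEN, HND, LAX, ATL, BOS), (DEN, HND, LAX, ATL, JFK), (DEN, HND, LAX, NYC, JFK), (DEN, HND, LAX, NYC, NRT), (DEN, HND, LAX, SEA, SEA), (NYC, HND, JFK, ATL, BOS), (NYC, HND, JFK, DEN, LAX), (NYC, HND, JFK, NYC, NRT), (NYC, HND, JFK, SEA, SEA), (NYC, HND, NRT, ATL, BOS), (NYC, HND, NRT, ATL, JFK), (NYC, HND, NRT, DEN, LAX), (NYC, HND, NRT, NYC, JFK), (NYC, HND, NRT, SEA, SEA), (SEA, HND, SEA, ATL, BOS), (SEA, HND, SEA, ATL, JFK), (SEA, HND, SEA, DEN, LAX), (SEA, HND, SEA, NYC, JFK), (SEA, HND, SEA, NYC, NRT)}
Projecting to src, city2 (24 duplicate(s) eliminated): {(HND, ATL), (HND, DEN), (HND, NYC), (HND, SEA)}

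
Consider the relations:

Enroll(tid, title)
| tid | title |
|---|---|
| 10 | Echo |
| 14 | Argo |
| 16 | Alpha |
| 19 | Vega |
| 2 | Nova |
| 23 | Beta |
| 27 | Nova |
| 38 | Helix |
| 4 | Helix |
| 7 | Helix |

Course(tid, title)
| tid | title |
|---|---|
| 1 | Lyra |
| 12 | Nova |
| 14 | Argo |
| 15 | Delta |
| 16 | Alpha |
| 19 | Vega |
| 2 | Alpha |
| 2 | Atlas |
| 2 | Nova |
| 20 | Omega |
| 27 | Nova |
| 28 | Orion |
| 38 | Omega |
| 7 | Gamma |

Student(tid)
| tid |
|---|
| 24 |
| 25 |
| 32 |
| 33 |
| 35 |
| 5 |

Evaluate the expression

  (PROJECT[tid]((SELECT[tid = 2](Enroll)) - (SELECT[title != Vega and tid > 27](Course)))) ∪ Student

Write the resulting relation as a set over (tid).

Selection tid = 2: {(2, Nova)}
Selection title != Vega and tid > 27: {(28, Orion), (38, Omega)}
Set difference of the two operands is {(2, Nova)}.
Projecting to tid: {2}
Set union of the two operands is {2, 24, 25, 32, 33, 35, 5}.

{2, 24, 25, 32, 33, 35, 5}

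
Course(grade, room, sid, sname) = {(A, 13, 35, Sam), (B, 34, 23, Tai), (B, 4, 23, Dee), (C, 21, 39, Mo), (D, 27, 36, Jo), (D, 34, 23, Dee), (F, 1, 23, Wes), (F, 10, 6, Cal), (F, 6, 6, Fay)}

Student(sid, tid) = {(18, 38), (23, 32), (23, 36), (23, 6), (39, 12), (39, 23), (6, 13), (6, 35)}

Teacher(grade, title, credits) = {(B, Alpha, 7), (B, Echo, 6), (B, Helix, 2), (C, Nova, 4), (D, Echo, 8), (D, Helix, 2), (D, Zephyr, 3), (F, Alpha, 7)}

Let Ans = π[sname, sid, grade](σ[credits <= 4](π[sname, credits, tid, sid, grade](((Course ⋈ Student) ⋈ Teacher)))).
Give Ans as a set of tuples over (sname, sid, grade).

Course ⋈ Student (natural join on sid): {(B, 34, 23, Tai, 32), (B, 34, 23, Tai, 36), (B, 34, 23, Tai, 6), (B, 4, 23, Dee, 32), (B, 4, 23, Dee, 36), (B, 4, 23, Dee, 6), (C, 21, 39, Mo, 12), (C, 21, 39, Mo, 23), (D, 34, 23, Dee, 32), (D, 34, 23, Dee, 36), (D, 34, 23, Dee, 6), (F, 1, 23, Wes, 32), (F, 1, 23, Wes, 36), (F, 1, 23, Wes, 6), (F, 10, 6, Cal, 13), (F, 10, 6, Cal, 35), (F, 6, 6, Fay, 13), (F, 6, 6, Fay, 35)}
(Course ⋈ Student) ⋈ Teacher (natural join on grade): {(B, 34, 23, Tai, 32, Alpha, 7), (B, 34, 23, Tai, 32, Echo, 6), (B, 34, 23, Tai, 32, Helix, 2), (B, 34, 23, Tai, 36, Alpha, 7), (B, 34, 23, Tai, 36, Echo, 6), (B, 34, 23, Tai, 36, Helix, 2), (B, 34, 23, Tai, 6, Alpha, 7), (B, 34, 23, Tai, 6, Echo, 6), (B, 34, 23, Tai, 6, Helix, 2), (B, 4, 23, Dee, 32, Alpha, 7), (B, 4, 23, Dee, 32, Echo, 6), (B, 4, 23, Dee, 32, Helix, 2), (B, 4, 23, Dee, 36, Alpha, 7), (B, 4, 23, Dee, 36, Echo, 6), (B, 4, 23, Dee, 36, Helix, 2), (B, 4, 23, Dee, 6, Alpha, 7), (B, 4, 23, Dee, 6, Echo, 6), (B, 4, 23, Dee, 6, Helix, 2), (C, 21, 39, Mo, 12, Nova, 4), (C, 21, 39, Mo, 23, Nova, 4), (D, 34, 23, Dee, 32, Echo, 8), (D, 34, 23, Dee, 32, Helix, 2), (D, 34, 23, Dee, 32, Zephyr, 3), (D, 34, 23, Dee, 36, Echo, 8), (D, 34, 23, Dee, 36, Helix, 2), (D, 34, 23, Dee, 36, Zephyr, 3), (D, 34, 23, Dee, 6, Echo, 8), (D, 34, 23, Dee, 6, Helix, 2), (D, 34, 23, Dee, 6, Zephyr, 3), (F, 1, 23, Wes, 32, Alpha, 7), (F, 1, 23, Wes, 36, Alpha, 7), (F, 1, 23, Wes, 6, Alpha, 7), (F, 10, 6, Cal, 13, Alpha, 7), (F, 10, 6, Cal, 35, Alpha, 7), (F, 6, 6, Fay, 13, Alpha, 7), (F, 6, 6, Fay, 35, Alpha, 7)}
Projecting to sname, credits, tid, sid, grade: {(Cal, 7, 13, 6, F), (Cal, 7, 35, 6, F), (Dee, 2, 32, 23, B), (Dee, 2, 32, 23, D), (Dee, 2, 36, 23, B), (Dee, 2, 36, 23, D), (Dee, 2, 6, 23, B), (Dee, 2, 6, 23, D), (Dee, 3, 32, 23, D), (Dee, 3, 36, 23, D), (Dee, 3, 6, 23, D), (Dee, 6, 32, 23, B), (Dee, 6, 36, 23, B), (Dee, 6, 6, 23, B), (Dee, 7, 32, 23, B), (Dee, 7, 36, 23, B), (Dee, 7, 6, 23, B), (Dee, 8, 32, 23, D), (Dee, 8, 36, 23, D), (Dee, 8, 6, 23, D), (Fay, 7, 13, 6, F), (Fay, 7, 35, 6, F), (Mo, 4, 12, 39, C), (Mo, 4, 23, 39, C), (Tai, 2, 32, 23, B), (Tai, 2, 36, 23, B), (Tai, 2, 6, 23, B), (Tai, 6, 32, 23, B), (Tai, 6, 36, 23, B), (Tai, 6, 6, 23, B), (Tai, 7, 32, 23, B), (Tai, 7, 36, 23, B), (Tai, 7, 6, 23, B), (Wes, 7, 32, 23, F), (Wes, 7, 36, 23, F), (Wes, 7, 6, 23, F)}
Selection credits <= 4: {(Dee, 2, 32, 23, B), (Dee, 2, 32, 23, D), (Dee, 2, 36, 23, B), (Dee, 2, 36, 23, D), (Dee, 2, 6, 23, B), (Dee, 2, 6, 23, D), (Dee, 3, 32, 23, D), (Dee, 3, 36, 23, D), (Dee, 3, 6, 23, D), (Mo, 4, 12, 39, C), (Mo, 4, 23, 39, C), (Tai, 2, 32, 23, B), (Tai, 2, 36, 23, B), (Tai, 2, 6, 23, B)}
Projecting to sname, sid, grade (10 duplicate(s) eliminated): {(Dee, 23, B), (Dee, 23, D), (Mo, 39, C), (Tai, 23, B)}

{(Dee, 23, B), (Dee, 23, D), (Mo, 39, C), (Tai, 23, B)}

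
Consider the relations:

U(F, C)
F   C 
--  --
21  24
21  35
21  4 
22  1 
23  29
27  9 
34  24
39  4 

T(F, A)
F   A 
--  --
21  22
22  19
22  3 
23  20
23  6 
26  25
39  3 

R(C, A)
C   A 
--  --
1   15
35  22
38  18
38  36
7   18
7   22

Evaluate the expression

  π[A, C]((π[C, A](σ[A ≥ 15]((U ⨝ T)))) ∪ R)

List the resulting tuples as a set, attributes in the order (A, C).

Joining U and T on F yields {(21, 24, 22), (21, 35, 22), (21, 4, 22), (22, 1, 19), (22, 1, 3), (23, 29, 20), (23, 29, 6), (39, 4, 3)}.
σ[A ≥ 15]: keep tuples satisfying A ≥ 15 → {(21, 24, 22), (21, 35, 22), (21, 4, 22), (22, 1, 19), (23, 29, 20)}
Keep only column(s) C, A: {(1, 19), (24, 22), (29, 20), (35, 22), (4, 22)}
Taking the union: {(1, 15), (1, 19), (24, 22), (29, 20), (35, 22), (38, 18), (38, 36), (4, 22), (7, 18), (7, 22)}
Keep only column(s) A, C: {(15, 1), (18, 38), (18, 7), (19, 1), (20, 29), (22, 24), (22, 35), (22, 4), (22, 7), (36, 38)}

{(15, 1), (18, 38), (18, 7), (19, 1), (20, 29), (22, 24), (22, 35), (22, 4), (22, 7), (36, 38)}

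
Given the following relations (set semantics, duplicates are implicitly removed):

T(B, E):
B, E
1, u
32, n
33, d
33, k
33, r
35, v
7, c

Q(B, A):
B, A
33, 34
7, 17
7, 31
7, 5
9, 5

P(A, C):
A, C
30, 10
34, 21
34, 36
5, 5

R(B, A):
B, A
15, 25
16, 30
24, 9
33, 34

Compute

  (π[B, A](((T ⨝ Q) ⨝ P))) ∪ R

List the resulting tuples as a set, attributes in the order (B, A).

Natural join on B: {(33, d, 34), (33, k, 34), (33, r, 34), (7, c, 17), (7, c, 31), (7, c, 5)}
Natural join on A: {(33, d, 34, 21), (33, d, 34, 36), (33, k, 34, 21), (33, k, 34, 36), (33, r, 34, 21), (33, r, 34, 36), (7, c, 5, 5)}
Keep only column(s) B, A (5 duplicate(s) eliminated): {(33, 34), (7, 5)}
Union: {(33, 34), (7, 5)} with {(15, 25), (16, 30), (24, 9), (33, 34)} → {(15, 25), (16, 30), (24, 9), (33, 34), (7, 5)}

{(15, 25), (16, 30), (24, 9), (33, 34), (7, 5)}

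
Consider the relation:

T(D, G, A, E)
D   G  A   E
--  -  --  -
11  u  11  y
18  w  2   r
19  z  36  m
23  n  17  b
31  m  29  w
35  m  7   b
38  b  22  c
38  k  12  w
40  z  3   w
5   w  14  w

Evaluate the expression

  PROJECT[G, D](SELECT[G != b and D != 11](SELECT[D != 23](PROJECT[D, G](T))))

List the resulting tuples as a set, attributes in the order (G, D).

π_{D, G} gives {(11, u), (18, w), (19, z), (23, n), (31, m), (35, m), (38, b), (38, k), (40, z), (5, w)}.
σ[D != 23]: keep tuples satisfying D != 23 → {(11, u), (18, w), (19, z), (31, m), (35, m), (38, b), (38, k), (40, z), (5, w)}
σ[G != b and D != 11]: keep tuples satisfying G != b and D != 11 → {(18, w), (19, z), (31, m), (35, m), (38, k), (40, z), (5, w)}
π_{G, D} gives {(k, 38), (m, 31), (m, 35), (w, 18), (w, 5), (z, 19), (z, 40)}.

{(k, 38), (m, 31), (m, 35), (w, 18), (w, 5), (z, 19), (z, 40)}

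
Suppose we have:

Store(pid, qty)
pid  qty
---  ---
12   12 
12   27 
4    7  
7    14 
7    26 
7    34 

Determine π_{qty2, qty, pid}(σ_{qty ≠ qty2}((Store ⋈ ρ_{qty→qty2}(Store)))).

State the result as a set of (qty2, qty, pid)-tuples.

{(12, 27, 12), (14, 26, 7), (14, 34, 7), (26, 14, 7), (26, 34, 7), (27, 12, 12), (34, 14, 7), (34, 26, 7)}

ρ[qty→qty2]: schema becomes (pid, qty2); tuples unchanged.
Natural join on pid: {(12, 12, 12), (12, 12, 27), (12, 27, 12), (12, 27, 27), (4, 7, 7), (7, 14, 14), (7, 14, 26), (7, 14, 34), (7, 26, 14), (7, 26, 26), (7, 26, 34), (7, 34, 14), (7, 34, 26), (7, 34, 34)}
Filtering on qty ≠ qty2 leaves {(12, 12, 27), (12, 27, 12), (7, 14, 26), (7, 14, 34), (7, 26, 14), (7, 26, 34), (7, 34, 14), (7, 34, 26)}.
π[qty2, qty, pid]: project onto (qty2, qty, pid) → {(12, 27, 12), (14, 26, 7), (14, 34, 7), (26, 14, 7), (26, 34, 7), (27, 12, 12), (34, 14, 7), (34, 26, 7)}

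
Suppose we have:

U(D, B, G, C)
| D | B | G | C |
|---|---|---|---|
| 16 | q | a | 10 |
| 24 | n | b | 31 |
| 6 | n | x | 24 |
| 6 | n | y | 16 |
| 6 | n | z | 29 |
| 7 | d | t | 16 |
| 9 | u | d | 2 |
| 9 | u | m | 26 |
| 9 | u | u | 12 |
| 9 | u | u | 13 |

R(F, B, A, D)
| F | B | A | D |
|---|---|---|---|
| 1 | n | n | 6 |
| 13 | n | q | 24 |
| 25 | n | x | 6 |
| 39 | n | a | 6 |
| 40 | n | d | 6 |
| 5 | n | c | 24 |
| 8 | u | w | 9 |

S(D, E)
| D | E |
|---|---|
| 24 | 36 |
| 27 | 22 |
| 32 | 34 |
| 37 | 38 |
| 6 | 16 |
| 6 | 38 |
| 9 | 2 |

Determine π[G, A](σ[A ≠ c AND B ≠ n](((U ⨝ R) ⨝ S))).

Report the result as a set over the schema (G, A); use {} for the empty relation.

{(d, w), (m, w), (u, w)}

Joining U and R on D, B yields {(24, n, b, 31, 13, q), (24, n, b, 31, 5, c), (6, n, x, 24, 1, n), (6, n, x, 24, 25, x), (6, n, x, 24, 39, a), (6, n, x, 24, 40, d), (6, n, y, 16, 1, n), (6, n, y, 16, 25, x), (6, n, y, 16, 39, a), (6, n, y, 16, 40, d), (6, n, z, 29, 1, n), (6, n, z, 29, 25, x), (6, n, z, 29, 39, a), (6, n, z, 29, 40, d), (9, u, d, 2, 8, w), (9, u, m, 26, 8, w), (9, u, u, 12, 8, w), (9, u, u, 13, 8, w)}.
Joining (U ⨝ R) and S on D yields {(24, n, b, 31, 13, q, 36), (24, n, b, 31, 5, c, 36), (6, n, x, 24, 1, n, 16), (6, n, x, 24, 1, n, 38), (6, n, x, 24, 25, x, 16), (6, n, x, 24, 25, x, 38), (6, n, x, 24, 39, a, 16), (6, n, x, 24, 39, a, 38), (6, n, x, 24, 40, d, 16), (6, n, x, 24, 40, d, 38), (6, n, y, 16, 1, n, 16), (6, n, y, 16, 1, n, 38), (6, n, y, 16, 25, x, 16), (6, n, y, 16, 25, x, 38), (6, n, y, 16, 39, a, 16), (6, n, y, 16, 39, a, 38), (6, n, y, 16, 40, d, 16), (6, n, y, 16, 40, d, 38), (6, n, z, 29, 1, n, 16), (6, n, z, 29, 1, n, 38), (6, n, z, 29, 25, x, 16), (6, n, z, 29, 25, x, 38), (6, n, z, 29, 39, a, 16), (6, n, z, 29, 39, a, 38), (6, n, z, 29, 40, d, 16), (6, n, z, 29, 40, d, 38), (9, u, d, 2, 8, w, 2), (9, u, m, 26, 8, w, 2), (9, u, u, 12, 8, w, 2), (9, u, u, 13, 8, w, 2)}.
Selection A ≠ c AND B ≠ n: {(9, u, d, 2, 8, w, 2), (9, u, m, 26, 8, w, 2), (9, u, u, 12, 8, w, 2), (9, u, u, 13, 8, w, 2)}
π_{G, A} gives {(d, w), (m, w), (u, w)} (1 duplicate(s) eliminated).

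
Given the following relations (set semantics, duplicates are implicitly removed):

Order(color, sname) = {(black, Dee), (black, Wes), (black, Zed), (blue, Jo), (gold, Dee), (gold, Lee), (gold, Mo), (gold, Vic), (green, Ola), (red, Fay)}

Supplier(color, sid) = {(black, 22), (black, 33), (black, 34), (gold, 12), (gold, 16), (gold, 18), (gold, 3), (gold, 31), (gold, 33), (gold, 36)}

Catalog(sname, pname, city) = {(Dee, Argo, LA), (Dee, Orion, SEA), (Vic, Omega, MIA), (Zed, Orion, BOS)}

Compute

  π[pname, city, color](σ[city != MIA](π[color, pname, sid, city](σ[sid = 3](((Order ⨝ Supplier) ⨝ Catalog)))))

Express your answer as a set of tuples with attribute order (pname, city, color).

Joining Order and Supplier on color yields {(black, Dee, 22), (black, Dee, 33), (black, Dee, 34), (black, Wes, 22), (black, Wes, 33), (black, Wes, 34), (black, Zed, 22), (black, Zed, 33), (black, Zed, 34), (gold, Dee, 12), (gold, Dee, 16), (gold, Dee, 18), (gold, Dee, 3), (gold, Dee, 31), (gold, Dee, 33), (gold, Dee, 36), (gold, Lee, 12), (gold, Lee, 16), (gold, Lee, 18), (gold, Lee, 3), (gold, Lee, 31), (gold, Lee, 33), (gold, Lee, 36), (gold, Mo, 12), (gold, Mo, 16), (gold, Mo, 18), (gold, Mo, 3), (gold, Mo, 31), (gold, Mo, 33), (gold, Mo, 36), (gold, Vic, 12), (gold, Vic, 16), (gold, Vic, 18), (gold, Vic, 3), (gold, Vic, 31), (gold, Vic, 33), (gold, Vic, 36)}.
Joining (Order ⨝ Supplier) and Catalog on sname yields {(black, Dee, 22, Argo, LA), (black, Dee, 22, Orion, SEA), (black, Dee, 33, Argo, LA), (black, Dee, 33, Orion, SEA), (black, Dee, 34, Argo, LA), (black, Dee, 34, Orion, SEA), (black, Zed, 22, Orion, BOS), (black, Zed, 33, Orion, BOS), (black, Zed, 34, Orion, BOS), (gold, Dee, 12, Argo, LA), (gold, Dee, 12, Orion, SEA), (gold, Dee, 16, Argo, LA), (gold, Dee, 16, Orion, SEA), (gold, Dee, 18, Argo, LA), (gold, Dee, 18, Orion, SEA), (gold, Dee, 3, Argo, LA), (gold, Dee, 3, Orion, SEA), (gold, Dee, 31, Argo, LA), (gold, Dee, 31, Orion, SEA), (gold, Dee, 33, Argo, LA), (gold, Dee, 33, Orion, SEA), (gold, Dee, 36, Argo, LA), (gold, Dee, 36, Orion, SEA), (gold, Vic, 12, Omega, MIA), (gold, Vic, 16, Omega, MIA), (gold, Vic, 18, Omega, MIA), (gold, Vic, 3, Omega, MIA), (gold, Vic, 31, Omega, MIA), (gold, Vic, 33, Omega, MIA), (gold, Vic, 36, Omega, MIA)}.
Apply σ_{sid = 3}; surviving tuples: {(gold, Dee, 3, Argo, LA), (gold, Dee, 3, Orion, SEA), (gold, Vic, 3, Omega, MIA)}
Projecting to color, pname, sid, city: {(gold, Argo, 3, LA), (gold, Omega, 3, MIA), (gold, Orion, 3, SEA)}
Apply σ_{city != MIA}; surviving tuples: {(gold, Argo, 3, LA), (gold, Orion, 3, SEA)}
Projecting to pname, city, color: {(Argo, LA, gold), (Orion, SEA, gold)}

{(Argo, LA, gold), (Orion, SEA, gold)}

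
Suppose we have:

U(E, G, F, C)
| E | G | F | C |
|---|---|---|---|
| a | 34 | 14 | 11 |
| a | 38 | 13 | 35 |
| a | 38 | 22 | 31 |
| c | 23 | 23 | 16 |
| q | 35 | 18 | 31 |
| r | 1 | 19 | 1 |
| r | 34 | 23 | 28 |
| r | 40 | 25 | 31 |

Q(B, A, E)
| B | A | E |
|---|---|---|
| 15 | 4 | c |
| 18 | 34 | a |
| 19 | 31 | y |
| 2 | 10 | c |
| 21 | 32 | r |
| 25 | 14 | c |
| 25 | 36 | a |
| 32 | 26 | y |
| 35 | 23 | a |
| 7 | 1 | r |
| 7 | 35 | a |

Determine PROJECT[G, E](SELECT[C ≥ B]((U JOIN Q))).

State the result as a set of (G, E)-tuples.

{(23, c), (34, a), (34, r), (38, a), (40, r)}

Joining U and Q on E yields {(a, 34, 14, 11, 18, 34), (a, 34, 14, 11, 25, 36), (a, 34, 14, 11, 35, 23), (a, 34, 14, 11, 7, 35), (a, 38, 13, 35, 18, 34), (a, 38, 13, 35, 25, 36), (a, 38, 13, 35, 35, 23), (a, 38, 13, 35, 7, 35), (a, 38, 22, 31, 18, 34), (a, 38, 22, 31, 25, 36), (a, 38, 22, 31, 35, 23), (a, 38, 22, 31, 7, 35), (c, 23, 23, 16, 15, 4), (c, 23, 23, 16, 2, 10), (c, 23, 23, 16, 25, 14), (r, 1, 19, 1, 21, 32), (r, 1, 19, 1, 7, 1), (r, 34, 23, 28, 21, 32), (r, 34, 23, 28, 7, 1), (r, 40, 25, 31, 21, 32), (r, 40, 25, 31, 7, 1)}.
Apply σ_{C ≥ B}; surviving tuples: {(a, 34, 14, 11, 7, 35), (a, 38, 13, 35, 18, 34), (a, 38, 13, 35, 25, 36), (a, 38, 13, 35, 35, 23), (a, 38, 13, 35, 7, 35), (a, 38, 22, 31, 18, 34), (a, 38, 22, 31, 25, 36), (a, 38, 22, 31, 7, 35), (c, 23, 23, 16, 15, 4), (c, 23, 23, 16, 2, 10), (r, 34, 23, 28, 21, 32), (r, 34, 23, 28, 7, 1), (r, 40, 25, 31, 21, 32), (r, 40, 25, 31, 7, 1)}
Projecting to G, E (9 duplicate(s) eliminated): {(23, c), (34, a), (34, r), (38, a), (40, r)}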